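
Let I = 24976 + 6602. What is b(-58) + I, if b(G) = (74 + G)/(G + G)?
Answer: 915758/29 ≈ 31578.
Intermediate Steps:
b(G) = (74 + G)/(2*G) (b(G) = (74 + G)/((2*G)) = (74 + G)*(1/(2*G)) = (74 + G)/(2*G))
I = 31578
b(-58) + I = (½)*(74 - 58)/(-58) + 31578 = (½)*(-1/58)*16 + 31578 = -4/29 + 31578 = 915758/29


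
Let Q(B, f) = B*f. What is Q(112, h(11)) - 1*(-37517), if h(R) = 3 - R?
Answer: 36621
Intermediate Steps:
Q(112, h(11)) - 1*(-37517) = 112*(3 - 1*11) - 1*(-37517) = 112*(3 - 11) + 37517 = 112*(-8) + 37517 = -896 + 37517 = 36621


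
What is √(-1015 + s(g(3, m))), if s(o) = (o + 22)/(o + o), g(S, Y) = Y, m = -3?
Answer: I*√36654/6 ≈ 31.909*I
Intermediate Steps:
s(o) = (22 + o)/(2*o) (s(o) = (22 + o)/((2*o)) = (22 + o)*(1/(2*o)) = (22 + o)/(2*o))
√(-1015 + s(g(3, m))) = √(-1015 + (½)*(22 - 3)/(-3)) = √(-1015 + (½)*(-⅓)*19) = √(-1015 - 19/6) = √(-6109/6) = I*√36654/6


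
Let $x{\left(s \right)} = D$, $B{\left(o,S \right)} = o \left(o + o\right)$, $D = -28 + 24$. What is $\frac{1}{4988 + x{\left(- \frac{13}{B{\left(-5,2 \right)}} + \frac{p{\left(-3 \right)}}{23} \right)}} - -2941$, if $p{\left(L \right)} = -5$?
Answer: $\frac{14657945}{4984} \approx 2941.0$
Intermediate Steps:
$D = -4$
$B{\left(o,S \right)} = 2 o^{2}$ ($B{\left(o,S \right)} = o 2 o = 2 o^{2}$)
$x{\left(s \right)} = -4$
$\frac{1}{4988 + x{\left(- \frac{13}{B{\left(-5,2 \right)}} + \frac{p{\left(-3 \right)}}{23} \right)}} - -2941 = \frac{1}{4988 - 4} - -2941 = \frac{1}{4984} + 2941 = \frac{14657945}{4984}$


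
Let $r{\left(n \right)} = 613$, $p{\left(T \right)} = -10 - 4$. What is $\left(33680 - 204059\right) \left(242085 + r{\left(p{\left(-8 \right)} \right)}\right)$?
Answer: $-41350642542$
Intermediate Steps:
$p{\left(T \right)} = -14$ ($p{\left(T \right)} = -10 - 4 = -14$)
$\left(33680 - 204059\right) \left(242085 + r{\left(p{\left(-8 \right)} \right)}\right) = \left(33680 - 204059\right) \left(242085 + 613\right) = \left(-170379\right) 242698 = -41350642542$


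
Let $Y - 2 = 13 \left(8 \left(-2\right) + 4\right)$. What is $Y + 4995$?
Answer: $4841$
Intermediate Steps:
$Y = -154$ ($Y = 2 + 13 \left(8 \left(-2\right) + 4\right) = 2 + 13 \left(-16 + 4\right) = 2 + 13 \left(-12\right) = 2 - 156 = -154$)
$Y + 4995 = -154 + 4995 = 4841$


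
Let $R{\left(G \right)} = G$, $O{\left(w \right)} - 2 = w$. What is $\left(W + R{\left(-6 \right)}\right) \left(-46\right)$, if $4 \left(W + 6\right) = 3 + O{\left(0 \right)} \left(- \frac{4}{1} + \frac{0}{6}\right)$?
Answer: $\frac{1219}{2} \approx 609.5$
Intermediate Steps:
$O{\left(w \right)} = 2 + w$
$W = - \frac{29}{4}$ ($W = -6 + \frac{3 + \left(2 + 0\right) \left(- \frac{4}{1} + \frac{0}{6}\right)}{4} = -6 + \frac{3 + 2 \left(\left(-4\right) 1 + 0 \cdot \frac{1}{6}\right)}{4} = -6 + \frac{3 + 2 \left(-4 + 0\right)}{4} = -6 + \frac{3 + 2 \left(-4\right)}{4} = -6 + \frac{3 - 8}{4} = -6 + \frac{1}{4} \left(-5\right) = -6 - \frac{5}{4} = - \frac{29}{4} \approx -7.25$)
$\left(W + R{\left(-6 \right)}\right) \left(-46\right) = \left(- \frac{29}{4} - 6\right) \left(-46\right) = \left(- \frac{53}{4}\right) \left(-46\right) = \frac{1219}{2}$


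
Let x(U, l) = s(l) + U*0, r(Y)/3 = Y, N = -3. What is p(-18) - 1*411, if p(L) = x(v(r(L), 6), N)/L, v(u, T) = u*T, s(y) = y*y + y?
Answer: -1234/3 ≈ -411.33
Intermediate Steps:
r(Y) = 3*Y
s(y) = y + y² (s(y) = y² + y = y + y²)
v(u, T) = T*u
x(U, l) = l*(1 + l) (x(U, l) = l*(1 + l) + U*0 = l*(1 + l) + 0 = l*(1 + l))
p(L) = 6/L (p(L) = (-3*(1 - 3))/L = (-3*(-2))/L = 6/L)
p(-18) - 1*411 = 6/(-18) - 1*411 = 6*(-1/18) - 411 = -⅓ - 411 = -1234/3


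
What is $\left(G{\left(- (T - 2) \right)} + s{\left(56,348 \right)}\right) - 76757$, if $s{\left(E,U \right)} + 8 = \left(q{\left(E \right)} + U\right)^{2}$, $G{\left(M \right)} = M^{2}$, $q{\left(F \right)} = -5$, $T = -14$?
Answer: $41140$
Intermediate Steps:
$s{\left(E,U \right)} = -8 + \left(-5 + U\right)^{2}$
$\left(G{\left(- (T - 2) \right)} + s{\left(56,348 \right)}\right) - 76757 = \left(\left(- (-14 - 2)\right)^{2} - \left(8 - \left(-5 + 348\right)^{2}\right)\right) - 76757 = \left(\left(\left(-1\right) \left(-16\right)\right)^{2} - \left(8 - 343^{2}\right)\right) - 76757 = \left(16^{2} + \left(-8 + 117649\right)\right) - 76757 = \left(256 + 117641\right) - 76757 = 117897 - 76757 = 41140$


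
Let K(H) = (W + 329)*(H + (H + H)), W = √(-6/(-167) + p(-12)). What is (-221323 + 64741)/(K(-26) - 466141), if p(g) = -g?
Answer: 989250158214/3107100741251 - 939492*√335670/3107100741251 ≈ 0.31821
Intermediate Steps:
W = √335670/167 (W = √(-6/(-167) - 1*(-12)) = √(-6*(-1/167) + 12) = √(6/167 + 12) = √(2010/167) = √335670/167 ≈ 3.4693)
K(H) = 3*H*(329 + √335670/167) (K(H) = (√335670/167 + 329)*(H + (H + H)) = (329 + √335670/167)*(H + 2*H) = (329 + √335670/167)*(3*H) = 3*H*(329 + √335670/167))
(-221323 + 64741)/(K(-26) - 466141) = (-221323 + 64741)/((3/167)*(-26)*(54943 + √335670) - 466141) = -156582/((-25662 - 78*√335670/167) - 466141) = -156582/(-491803 - 78*√335670/167)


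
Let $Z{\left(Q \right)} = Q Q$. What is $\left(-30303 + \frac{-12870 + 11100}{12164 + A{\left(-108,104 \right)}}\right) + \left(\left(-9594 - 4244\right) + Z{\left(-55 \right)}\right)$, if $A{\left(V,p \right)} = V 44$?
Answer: $- \frac{152376781}{3706} \approx -41116.0$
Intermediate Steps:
$A{\left(V,p \right)} = 44 V$
$Z{\left(Q \right)} = Q^{2}$
$\left(-30303 + \frac{-12870 + 11100}{12164 + A{\left(-108,104 \right)}}\right) + \left(\left(-9594 - 4244\right) + Z{\left(-55 \right)}\right) = \left(-30303 + \frac{-12870 + 11100}{12164 + 44 \left(-108\right)}\right) + \left(\left(-9594 - 4244\right) + \left(-55\right)^{2}\right) = \left(-30303 - \frac{1770}{12164 - 4752}\right) + \left(-13838 + 3025\right) = \left(-30303 - \frac{1770}{7412}\right) - 10813 = \left(-30303 - \frac{885}{3706}\right) - 10813 = - \frac{112303803}{3706} - 10813 = - \frac{152376781}{3706}$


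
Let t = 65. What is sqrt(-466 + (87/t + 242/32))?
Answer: I*sqrt(30899895)/260 ≈ 21.38*I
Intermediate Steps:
sqrt(-466 + (87/t + 242/32)) = sqrt(-466 + (87/65 + 242/32)) = sqrt(-466 + (87*(1/65) + 242*(1/32))) = sqrt(-466 + (87/65 + 121/16)) = sqrt(-466 + 9257/1040) = sqrt(-475383/1040) = I*sqrt(30899895)/260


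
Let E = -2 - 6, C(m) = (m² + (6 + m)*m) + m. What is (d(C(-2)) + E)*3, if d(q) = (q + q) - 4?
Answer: -72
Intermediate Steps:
C(m) = m + m² + m*(6 + m) (C(m) = (m² + m*(6 + m)) + m = m + m² + m*(6 + m))
E = -8
d(q) = -4 + 2*q (d(q) = 2*q - 4 = -4 + 2*q)
(d(C(-2)) + E)*3 = ((-4 + 2*(-2*(7 + 2*(-2)))) - 8)*3 = ((-4 + 2*(-2*(7 - 4))) - 8)*3 = ((-4 + 2*(-2*3)) - 8)*3 = ((-4 + 2*(-6)) - 8)*3 = ((-4 - 12) - 8)*3 = (-16 - 8)*3 = -24*3 = -72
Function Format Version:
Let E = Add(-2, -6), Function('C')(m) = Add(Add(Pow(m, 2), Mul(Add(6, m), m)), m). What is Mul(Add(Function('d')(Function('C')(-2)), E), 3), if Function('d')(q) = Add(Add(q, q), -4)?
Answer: -72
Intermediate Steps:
Function('C')(m) = Add(m, Pow(m, 2), Mul(m, Add(6, m))) (Function('C')(m) = Add(Add(Pow(m, 2), Mul(m, Add(6, m))), m) = Add(m, Pow(m, 2), Mul(m, Add(6, m))))
E = -8
Function('d')(q) = Add(-4, Mul(2, q)) (Function('d')(q) = Add(Mul(2, q), -4) = Add(-4, Mul(2, q)))
Mul(Add(Function('d')(Function('C')(-2)), E), 3) = Mul(Add(Add(-4, Mul(2, Mul(-2, Add(7, Mul(2, -2))))), -8), 3) = Mul(Add(Add(-4, Mul(2, Mul(-2, Add(7, -4)))), -8), 3) = Mul(Add(Add(-4, Mul(2, Mul(-2, 3))), -8), 3) = Mul(Add(Add(-4, Mul(2, -6)), -8), 3) = Mul(Add(Add(-4, -12), -8), 3) = Mul(Add(-16, -8), 3) = Mul(-24, 3) = -72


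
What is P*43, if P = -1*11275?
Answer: -484825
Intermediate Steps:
P = -11275
P*43 = -11275*43 = -484825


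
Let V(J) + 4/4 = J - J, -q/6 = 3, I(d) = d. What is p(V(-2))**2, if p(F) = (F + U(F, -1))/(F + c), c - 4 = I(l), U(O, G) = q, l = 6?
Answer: 361/81 ≈ 4.4568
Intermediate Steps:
q = -18 (q = -6*3 = -18)
U(O, G) = -18
V(J) = -1 (V(J) = -1 + (J - J) = -1 + 0 = -1)
c = 10 (c = 4 + 6 = 10)
p(F) = (-18 + F)/(10 + F) (p(F) = (F - 18)/(F + 10) = (-18 + F)/(10 + F))
p(V(-2))**2 = ((-18 - 1)/(10 - 1))**2 = (-19/9)**2 = 361/81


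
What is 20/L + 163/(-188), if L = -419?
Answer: -72057/78772 ≈ -0.91475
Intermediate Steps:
20/L + 163/(-188) = 20/(-419) + 163/(-188) = 20*(-1/419) + 163*(-1/188) = -20/419 - 163/188 = -72057/78772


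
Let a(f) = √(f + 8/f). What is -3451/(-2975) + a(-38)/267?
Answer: 29/25 + 11*I*√114/5073 ≈ 1.16 + 0.023152*I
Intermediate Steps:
-3451/(-2975) + a(-38)/267 = -3451/(-2975) + √(-38 + 8/(-38))/267 = -3451*(-1/2975) + √(-38 + 8*(-1/38))*(1/267) = 29/25 + √(-38 - 4/19)*(1/267) = 29/25 + √(-726/19)*(1/267) = 29/25 + (11*I*√114/19)*(1/267) = 29/25 + 11*I*√114/5073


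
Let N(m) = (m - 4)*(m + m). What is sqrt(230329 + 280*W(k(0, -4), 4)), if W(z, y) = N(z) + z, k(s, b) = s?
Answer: sqrt(230329) ≈ 479.93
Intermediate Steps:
N(m) = 2*m*(-4 + m) (N(m) = (-4 + m)*(2*m) = 2*m*(-4 + m))
W(z, y) = z + 2*z*(-4 + z) (W(z, y) = 2*z*(-4 + z) + z = z + 2*z*(-4 + z))
sqrt(230329 + 280*W(k(0, -4), 4)) = sqrt(230329 + 280*(0*(-7 + 2*0))) = sqrt(230329 + 280*(0*(-7 + 0))) = sqrt(230329 + 280*(0*(-7))) = sqrt(230329 + 280*0) = sqrt(230329 + 0) = sqrt(230329)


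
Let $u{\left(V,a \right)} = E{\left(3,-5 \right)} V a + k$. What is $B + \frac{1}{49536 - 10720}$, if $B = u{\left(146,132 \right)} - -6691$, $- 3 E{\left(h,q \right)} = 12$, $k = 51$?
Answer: $- \frac{2730550335}{38816} \approx -70346.0$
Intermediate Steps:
$E{\left(h,q \right)} = -4$ ($E{\left(h,q \right)} = \left(- \frac{1}{3}\right) 12 = -4$)
$u{\left(V,a \right)} = 51 - 4 V a$ ($u{\left(V,a \right)} = - 4 V a + 51 = 51 - 4 V a$)
$B = -70346$ ($B = \left(51 - 584 \cdot 132\right) - -6691 = \left(51 - 77088\right) + 6691 = -77037 + 6691 = -70346$)
$B + \frac{1}{49536 - 10720} = -70346 + \frac{1}{49536 - 10720} = -70346 + \frac{1}{38816} = - \frac{2730550335}{38816}$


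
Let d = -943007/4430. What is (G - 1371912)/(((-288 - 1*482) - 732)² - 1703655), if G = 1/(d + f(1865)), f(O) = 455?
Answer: -1471571798986/592473288407 ≈ -2.4838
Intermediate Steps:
d = -943007/4430 ≈ -212.87
G = 4430/1072643 (G = 1/(-943007/4430 + 455) = 1/(1072643/4430) = 4430/1072643 ≈ 0.0041300)
(G - 1371912)/(((-288 - 1*482) - 732)² - 1703655) = (4430/1072643 - 1371912)/(((-288 - 1*482) - 732)² - 1703655) = -1471571798986/(1072643*(((-288 - 482) - 732)² - 1703655)) = -1471571798986/(1072643*((-770 - 732)² - 1703655)) = -1471571798986/(1072643*((-1502)² - 1703655)) = -1471571798986/(1072643*(2256004 - 1703655)) = -1471571798986/1072643/552349 = -1471571798986/1072643*1/552349 = -1471571798986/592473288407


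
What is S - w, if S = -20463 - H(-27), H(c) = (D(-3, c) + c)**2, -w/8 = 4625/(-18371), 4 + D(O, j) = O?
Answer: -397199649/18371 ≈ -21621.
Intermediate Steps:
D(O, j) = -4 + O
w = 37000/18371 (w = -37000/(-18371) = -37000*(-1)/18371 = -8*(-4625/18371) = 37000/18371 ≈ 2.0140)
H(c) = (-7 + c)**2 (H(c) = ((-4 - 3) + c)**2 = (-7 + c)**2)
S = -21619 (S = -20463 - (-7 - 27)**2 = -20463 - 1*(-34)**2 = -20463 - 1*1156 = -20463 - 1156 = -21619)
S - w = -21619 - 1*37000/18371 = -21619 - 37000/18371 = -397199649/18371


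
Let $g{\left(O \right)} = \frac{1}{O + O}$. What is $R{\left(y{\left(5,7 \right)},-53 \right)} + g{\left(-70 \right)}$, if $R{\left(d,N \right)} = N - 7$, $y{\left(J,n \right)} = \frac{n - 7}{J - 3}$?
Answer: $- \frac{8401}{140} \approx -60.007$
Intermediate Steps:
$y{\left(J,n \right)} = \frac{-7 + n}{-3 + J}$
$R{\left(d,N \right)} = -7 + N$ ($R{\left(d,N \right)} = N - 7 = -7 + N$)
$g{\left(O \right)} = \frac{1}{2 O}$
$R{\left(y{\left(5,7 \right)},-53 \right)} + g{\left(-70 \right)} = \left(-7 - 53\right) + \frac{1}{2 \left(-70\right)} = -60 + \frac{1}{2} \left(- \frac{1}{70}\right) = -60 - \frac{1}{140} = - \frac{8401}{140}$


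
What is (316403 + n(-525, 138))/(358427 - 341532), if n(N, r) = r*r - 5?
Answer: 335442/16895 ≈ 19.855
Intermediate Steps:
n(N, r) = -5 + r² (n(N, r) = r² - 5 = -5 + r²)
(316403 + n(-525, 138))/(358427 - 341532) = (316403 + (-5 + 138²))/(358427 - 341532) = (316403 + (-5 + 19044))/16895 = (316403 + 19039)*(1/16895) = 335442*(1/16895) = 335442/16895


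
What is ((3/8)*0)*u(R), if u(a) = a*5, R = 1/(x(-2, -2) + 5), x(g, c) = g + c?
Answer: 0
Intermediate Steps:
x(g, c) = c + g
R = 1 (R = 1/((-2 - 2) + 5) = 1/(-4 + 5) = 1/1 = 1)
u(a) = 5*a
((3/8)*0)*u(R) = ((3/8)*0)*(5*1) = ((3*(⅛))*0)*5 = ((3/8)*0)*5 = 0*5 = 0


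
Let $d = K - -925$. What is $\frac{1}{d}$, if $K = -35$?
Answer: $\frac{1}{890} \approx 0.0011236$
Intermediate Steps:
$d = 890$ ($d = -35 - -925 = -35 + 925 = 890$)
$\frac{1}{d} = \frac{1}{890}$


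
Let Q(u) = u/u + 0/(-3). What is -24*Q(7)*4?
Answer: -96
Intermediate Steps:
Q(u) = 1 (Q(u) = 1 + 0*(-⅓) = 1 + 0 = 1)
-24*Q(7)*4 = -24*1*4 = -24*4 = -96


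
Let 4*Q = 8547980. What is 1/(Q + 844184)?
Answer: 1/2981179 ≈ 3.3544e-7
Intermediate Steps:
Q = 2136995 (Q = (1/4)*8547980 = 2136995)
1/(Q + 844184) = 1/(2136995 + 844184) = 1/2981179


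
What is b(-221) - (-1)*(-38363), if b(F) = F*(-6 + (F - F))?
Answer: -37037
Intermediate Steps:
b(F) = -6*F (b(F) = F*(-6 + 0) = F*(-6) = -6*F)
b(-221) - (-1)*(-38363) = -6*(-221) - (-1)*(-38363) = 1326 - 1*38363 = 1326 - 38363 = -37037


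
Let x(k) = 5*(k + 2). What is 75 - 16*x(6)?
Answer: -565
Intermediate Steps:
x(k) = 10 + 5*k (x(k) = 5*(2 + k) = 10 + 5*k)
75 - 16*x(6) = 75 - 16*(10 + 5*6) = 75 - 16*(10 + 30) = 75 - 16*40 = 75 - 640 = -565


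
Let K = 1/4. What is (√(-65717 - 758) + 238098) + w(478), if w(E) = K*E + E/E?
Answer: 476437/2 + 5*I*√2659 ≈ 2.3822e+5 + 257.83*I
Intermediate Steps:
K = ¼ ≈ 0.25000
w(E) = 1 + E/4 (w(E) = E/4 + E/E = E/4 + 1 = 1 + E/4)
(√(-65717 - 758) + 238098) + w(478) = (√(-65717 - 758) + 238098) + (1 + (¼)*478) = (√(-66475) + 238098) + (1 + 239/2) = (5*I*√2659 + 238098) + 241/2 = (238098 + 5*I*√2659) + 241/2 = 476437/2 + 5*I*√2659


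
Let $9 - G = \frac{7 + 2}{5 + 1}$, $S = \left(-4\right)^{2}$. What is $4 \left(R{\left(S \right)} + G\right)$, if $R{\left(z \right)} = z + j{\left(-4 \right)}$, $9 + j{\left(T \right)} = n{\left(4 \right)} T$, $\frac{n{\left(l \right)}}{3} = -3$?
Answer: $202$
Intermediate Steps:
$n{\left(l \right)} = -9$ ($n{\left(l \right)} = 3 \left(-3\right) = -9$)
$S = 16$
$j{\left(T \right)} = -9 - 9 T$
$G = \frac{15}{2}$ ($G = 9 - \frac{7 + 2}{5 + 1} = 9 - \frac{9}{6} = 9 - 9 \cdot \frac{1}{6} = 9 - \frac{3}{2} = \frac{15}{2} \approx 7.5$)
$R{\left(z \right)} = 27 + z$ ($R{\left(z \right)} = z - -27 = z + \left(-9 + 36\right) = z + 27 = 27 + z$)
$4 \left(R{\left(S \right)} + G\right) = 4 \left(\left(27 + 16\right) + \frac{15}{2}\right) = 4 \left(43 + \frac{15}{2}\right) = 4 \cdot \frac{101}{2} = 202$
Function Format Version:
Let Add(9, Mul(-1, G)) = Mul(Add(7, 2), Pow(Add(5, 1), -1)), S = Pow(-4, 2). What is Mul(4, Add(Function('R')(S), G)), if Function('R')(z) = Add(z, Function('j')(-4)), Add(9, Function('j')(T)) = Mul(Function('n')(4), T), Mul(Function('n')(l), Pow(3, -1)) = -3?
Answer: 202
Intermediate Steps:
Function('n')(l) = -9 (Function('n')(l) = Mul(3, -3) = -9)
S = 16
Function('j')(T) = Add(-9, Mul(-9, T))
G = Rational(15, 2) (G = Add(9, Mul(-1, Mul(Add(7, 2), Pow(Add(5, 1), -1)))) = Add(9, Mul(-1, Mul(9, Pow(6, -1)))) = Add(9, Mul(-1, Mul(9, Rational(1, 6)))) = Add(9, Mul(-1, Rational(3, 2))) = Add(9, Rational(-3, 2)) = Rational(15, 2) ≈ 7.5000)
Function('R')(z) = Add(27, z) (Function('R')(z) = Add(z, Add(-9, Mul(-9, -4))) = Add(z, Add(-9, 36)) = Add(z, 27) = Add(27, z))
Mul(4, Add(Function('R')(S), G)) = Mul(4, Add(Add(27, 16), Rational(15, 2))) = Mul(4, Add(43, Rational(15, 2))) = Mul(4, Rational(101, 2)) = 202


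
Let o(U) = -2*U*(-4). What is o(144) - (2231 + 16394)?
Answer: -17473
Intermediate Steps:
o(U) = 8*U
o(144) - (2231 + 16394) = 8*144 - (2231 + 16394) = 1152 - 1*18625 = 1152 - 18625 = -17473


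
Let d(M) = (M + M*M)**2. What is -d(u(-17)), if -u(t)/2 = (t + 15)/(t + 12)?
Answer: -16/625 ≈ -0.025600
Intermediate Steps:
u(t) = -2*(15 + t)/(12 + t) (u(t) = -2*(t + 15)/(t + 12) = -2*(15 + t)/(12 + t))
d(M) = (M + M**2)**2
-d(u(-17)) = -(2*(-15 - 1*(-17))/(12 - 17))**2*(1 + 2*(-15 - 1*(-17))/(12 - 17))**2 = -(2*(-15 + 17)/(-5))**2*(1 + 2*(-15 + 17)/(-5))**2 = -(2*(-1/5)*2)**2*(1 + 2*(-1/5)*2)**2 = -(-4/5)**2*(1 - 4/5)**2 = -16*(1/5)**2/25 = -16/(25*25) = -1*16/625 = -16/625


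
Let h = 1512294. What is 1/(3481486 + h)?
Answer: 1/4993780 ≈ 2.0025e-7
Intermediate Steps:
1/(3481486 + h) = 1/(3481486 + 1512294) = 1/4993780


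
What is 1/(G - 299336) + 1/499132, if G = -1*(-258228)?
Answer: -57253/2564789782 ≈ -2.2323e-5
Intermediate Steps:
G = 258228
1/(G - 299336) + 1/499132 = 1/(258228 - 299336) + 1/499132 = 1/(-41108) + 1/499132 = -1/41108 + 1/499132 = -57253/2564789782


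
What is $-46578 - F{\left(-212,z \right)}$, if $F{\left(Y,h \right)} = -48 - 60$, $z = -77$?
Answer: $-46470$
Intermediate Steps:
$F{\left(Y,h \right)} = -108$ ($F{\left(Y,h \right)} = -48 - 60 = -108$)
$-46578 - F{\left(-212,z \right)} = -46578 - -108 = -46578 + 108 = -46470$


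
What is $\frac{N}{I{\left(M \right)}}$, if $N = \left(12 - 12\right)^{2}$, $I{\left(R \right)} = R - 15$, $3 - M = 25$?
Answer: $0$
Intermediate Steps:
$M = -22$ ($M = 3 - 25 = -22$)
$I{\left(R \right)} = -15 + R$ ($I{\left(R \right)} = R - 15 = -15 + R$)
$N = 0$ ($N = 0^{2} = 0$)
$\frac{N}{I{\left(M \right)}} = \frac{0}{-15 - 22} = \frac{0}{-37} = 0 \left(- \frac{1}{37}\right) = 0$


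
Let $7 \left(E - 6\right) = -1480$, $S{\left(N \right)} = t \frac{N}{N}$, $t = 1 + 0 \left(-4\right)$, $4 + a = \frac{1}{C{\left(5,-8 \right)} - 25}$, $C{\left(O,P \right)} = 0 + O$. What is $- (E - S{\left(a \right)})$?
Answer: $\frac{1445}{7} \approx 206.43$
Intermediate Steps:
$C{\left(O,P \right)} = O$
$a = - \frac{81}{20}$ ($a = -4 + \frac{1}{5 - 25} = -4 + \frac{1}{-20} = -4 - \frac{1}{20} = - \frac{81}{20} \approx -4.05$)
$t = 1$ ($t = 1 + 0 = 1$)
$S{\left(N \right)} = 1$ ($S{\left(N \right)} = 1 \frac{N}{N} = 1 \cdot 1 = 1$)
$E = - \frac{1438}{7}$ ($E = 6 + \frac{1}{7} \left(-1480\right) = 6 - \frac{1480}{7} = - \frac{1438}{7} \approx -205.43$)
$- (E - S{\left(a \right)}) = - (- \frac{1438}{7} - 1) = \left(-1\right) \left(- \frac{1445}{7}\right) = \frac{1445}{7}$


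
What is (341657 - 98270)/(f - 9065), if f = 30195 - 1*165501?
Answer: -243387/144371 ≈ -1.6858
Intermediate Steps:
f = -135306 (f = 30195 - 165501 = -135306)
(341657 - 98270)/(f - 9065) = (341657 - 98270)/(-135306 - 9065) = 243387/(-144371) = 243387*(-1/144371) = -243387/144371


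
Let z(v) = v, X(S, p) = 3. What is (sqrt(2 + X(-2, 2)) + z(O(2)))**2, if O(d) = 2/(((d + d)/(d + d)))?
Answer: (2 + sqrt(5))**2 ≈ 17.944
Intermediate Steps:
O(d) = 2 (O(d) = 2/(((2*d)/((2*d)))) = 2/(((2*d)*(1/(2*d)))) = 2/1 = 2*1 = 2)
(sqrt(2 + X(-2, 2)) + z(O(2)))**2 = (sqrt(2 + 3) + 2)**2 = (sqrt(5) + 2)**2 = (2 + sqrt(5))**2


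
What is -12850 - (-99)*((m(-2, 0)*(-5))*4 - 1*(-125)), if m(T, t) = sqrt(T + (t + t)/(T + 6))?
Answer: -475 - 1980*I*sqrt(2) ≈ -475.0 - 2800.1*I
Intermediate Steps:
m(T, t) = sqrt(T + 2*t/(6 + T)) (m(T, t) = sqrt(T + (2*t)/(6 + T)) = sqrt(T + 2*t/(6 + T)))
-12850 - (-99)*((m(-2, 0)*(-5))*4 - 1*(-125)) = -12850 - (-99)*((sqrt((2*0 - 2*(6 - 2))/(6 - 2))*(-5))*4 - 1*(-125)) = -12850 - (-99)*((sqrt((0 - 2*4)/4)*(-5))*4 + 125) = -12850 - (-99)*((sqrt((0 - 8)/4)*(-5))*4 + 125) = -12850 - (-99)*((sqrt((1/4)*(-8))*(-5))*4 + 125) = -12850 - (-99)*((sqrt(-2)*(-5))*4 + 125) = -12850 - (-99)*(((I*sqrt(2))*(-5))*4 + 125) = -12850 - (-99)*(-5*I*sqrt(2)*4 + 125) = -12850 - (-99)*(-20*I*sqrt(2) + 125) = -12850 - (-99)*(125 - 20*I*sqrt(2)) = -12850 - (-12375 + 1980*I*sqrt(2)) = -12850 + (12375 - 1980*I*sqrt(2)) = -475 - 1980*I*sqrt(2)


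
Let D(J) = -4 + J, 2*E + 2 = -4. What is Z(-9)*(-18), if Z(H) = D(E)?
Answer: 126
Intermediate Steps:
E = -3 (E = -1 + (1/2)*(-4) = -1 - 2 = -3)
Z(H) = -7 (Z(H) = -4 - 3 = -7)
Z(-9)*(-18) = -7*(-18) = 126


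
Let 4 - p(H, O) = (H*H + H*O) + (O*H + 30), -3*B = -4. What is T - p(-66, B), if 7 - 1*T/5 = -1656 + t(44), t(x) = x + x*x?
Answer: 2621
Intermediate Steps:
t(x) = x + x**2
B = 4/3 (B = -1/3*(-4) = 4/3 ≈ 1.3333)
p(H, O) = -26 - H**2 - 2*H*O (p(H, O) = 4 - ((H*H + H*O) + (O*H + 30)) = 4 - ((H**2 + H*O) + (H*O + 30)) = 4 - ((H**2 + H*O) + (30 + H*O)) = 4 - (30 + H**2 + 2*H*O) = 4 + (-30 - H**2 - 2*H*O) = -26 - H**2 - 2*H*O)
T = -1585 (T = 35 - 5*(-1656 + 44*(1 + 44)) = 35 - 5*(-1656 + 44*45) = 35 - 5*(-1656 + 1980) = 35 - 5*324 = 35 - 1620 = -1585)
T - p(-66, B) = -1585 - (-26 - 1*(-66)**2 - 2*(-66)*4/3) = -1585 - (-26 - 1*4356 + 176) = -1585 - (-26 - 4356 + 176) = -1585 - 1*(-4206) = -1585 + 4206 = 2621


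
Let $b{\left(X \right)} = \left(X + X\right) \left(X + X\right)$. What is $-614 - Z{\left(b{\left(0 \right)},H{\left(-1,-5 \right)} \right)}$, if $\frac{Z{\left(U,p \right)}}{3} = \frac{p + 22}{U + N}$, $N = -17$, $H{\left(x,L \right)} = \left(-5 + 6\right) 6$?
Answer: $- \frac{10354}{17} \approx -609.06$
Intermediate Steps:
$b{\left(X \right)} = 4 X^{2}$ ($b{\left(X \right)} = 2 X 2 X = 4 X^{2}$)
$H{\left(x,L \right)} = 6$ ($H{\left(x,L \right)} = 1 \cdot 6 = 6$)
$Z{\left(U,p \right)} = \frac{3 \left(22 + p\right)}{-17 + U}$ ($Z{\left(U,p \right)} = 3 \frac{p + 22}{U - 17} = 3 \frac{22 + p}{-17 + U} = \frac{3 \left(22 + p\right)}{-17 + U}$)
$-614 - Z{\left(b{\left(0 \right)},H{\left(-1,-5 \right)} \right)} = -614 - \frac{3 \left(22 + 6\right)}{-17 + 4 \cdot 0^{2}} = -614 - 3 \frac{1}{-17 + 4 \cdot 0} \cdot 28 = -614 - 3 \frac{1}{-17 + 0} \cdot 28 = -614 - 3 \frac{1}{-17} \cdot 28 = -614 - 3 \left(- \frac{1}{17}\right) 28 = -614 - - \frac{84}{17} = -614 + \frac{84}{17} = - \frac{10354}{17}$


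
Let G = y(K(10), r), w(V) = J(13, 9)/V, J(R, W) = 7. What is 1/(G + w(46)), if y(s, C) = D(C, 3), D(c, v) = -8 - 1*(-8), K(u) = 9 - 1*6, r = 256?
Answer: 46/7 ≈ 6.5714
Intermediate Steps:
K(u) = 3 (K(u) = 9 - 6 = 3)
D(c, v) = 0 (D(c, v) = -8 + 8 = 0)
y(s, C) = 0
w(V) = 7/V
G = 0
1/(G + w(46)) = 1/(0 + 7/46) = 1/(7/46) = 46/7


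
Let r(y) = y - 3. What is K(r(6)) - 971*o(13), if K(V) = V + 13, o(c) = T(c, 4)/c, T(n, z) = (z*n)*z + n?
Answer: -16491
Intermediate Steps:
r(y) = -3 + y
T(n, z) = n + n*z² (T(n, z) = (n*z)*z + n = n*z² + n = n + n*z²)
o(c) = 17 (o(c) = (c*(1 + 4²))/c = (c*(1 + 16))/c = (c*17)/c = (17*c)/c = 17)
K(V) = 13 + V
K(r(6)) - 971*o(13) = (13 + (-3 + 6)) - 971*17 = (13 + 3) - 16507 = 16 - 16507 = -16491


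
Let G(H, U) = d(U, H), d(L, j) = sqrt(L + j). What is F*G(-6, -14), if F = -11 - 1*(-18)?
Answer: 14*I*sqrt(5) ≈ 31.305*I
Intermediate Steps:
G(H, U) = sqrt(H + U) (G(H, U) = sqrt(U + H) = sqrt(H + U))
F = 7 (F = -11 + 18 = 7)
F*G(-6, -14) = 7*sqrt(-6 - 14) = 7*sqrt(-20) = 7*(2*I*sqrt(5)) = 14*I*sqrt(5)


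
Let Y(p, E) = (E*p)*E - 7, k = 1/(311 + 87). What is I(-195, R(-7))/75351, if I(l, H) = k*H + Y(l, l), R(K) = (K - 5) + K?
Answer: -983707685/9996566 ≈ -98.405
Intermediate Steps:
k = 1/398 ≈ 0.0025126
Y(p, E) = -7 + p*E**2 (Y(p, E) = p*E**2 - 7 = -7 + p*E**2)
R(K) = -5 + 2*K (R(K) = (-5 + K) + K = -5 + 2*K)
I(l, H) = -7 + l**3 + H/398 (I(l, H) = H/398 + (-7 + l*l**2) = H/398 + (-7 + l**3) = -7 + l**3 + H/398)
I(-195, R(-7))/75351 = (-7 + (-195)**3 + (-5 + 2*(-7))/398)/75351 = (-7 - 7414875 + (-5 - 14)/398)*(1/75351) = (-7 - 7414875 + (1/398)*(-19))*(1/75351) = (-7 - 7414875 - 19/398)*(1/75351) = -2951123055/398*1/75351 = -983707685/9996566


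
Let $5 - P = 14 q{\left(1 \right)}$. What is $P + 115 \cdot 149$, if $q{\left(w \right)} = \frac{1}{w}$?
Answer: $17126$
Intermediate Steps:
$P = -9$ ($P = 5 - \frac{14}{1} = 5 - 14 \cdot 1 = 5 - 14 = -9$)
$P + 115 \cdot 149 = -9 + 115 \cdot 149 = -9 + 17135 = 17126$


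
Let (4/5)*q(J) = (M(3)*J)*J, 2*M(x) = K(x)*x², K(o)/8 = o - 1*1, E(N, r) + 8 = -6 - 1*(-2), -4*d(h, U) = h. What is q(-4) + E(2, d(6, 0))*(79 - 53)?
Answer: 1128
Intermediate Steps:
d(h, U) = -h/4
E(N, r) = -12 (E(N, r) = -8 + (-6 - 1*(-2)) = -8 + (-6 + 2) = -8 - 4 = -12)
K(o) = -8 + 8*o (K(o) = 8*(o - 1*1) = 8*(o - 1) = 8*(-1 + o) = -8 + 8*o)
M(x) = x²*(-8 + 8*x)/2 (M(x) = ((-8 + 8*x)*x²)/2 = (x²*(-8 + 8*x))/2 = x²*(-8 + 8*x)/2)
q(J) = 90*J² (q(J) = 5*(((4*3²*(-1 + 3))*J)*J)/4 = 5*(((4*9*2)*J)*J)/4 = 5*((72*J)*J)/4 = 5*(72*J²)/4 = 90*J²)
q(-4) + E(2, d(6, 0))*(79 - 53) = 90*(-4)² - 12*(79 - 53) = 90*16 - 12*26 = 1440 - 312 = 1128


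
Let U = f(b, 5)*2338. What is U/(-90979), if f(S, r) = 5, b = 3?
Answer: -1670/12997 ≈ -0.12849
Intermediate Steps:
U = 11690 (U = 5*2338 = 11690)
U/(-90979) = 11690/(-90979) = 11690*(-1/90979) = -1670/12997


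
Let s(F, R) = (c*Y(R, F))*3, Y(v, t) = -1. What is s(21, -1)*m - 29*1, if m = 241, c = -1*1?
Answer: 694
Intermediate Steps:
c = -1
s(F, R) = 3 (s(F, R) = -1*(-1)*3 = 1*3 = 3)
s(21, -1)*m - 29*1 = 3*241 - 29*1 = 723 - 29 = 694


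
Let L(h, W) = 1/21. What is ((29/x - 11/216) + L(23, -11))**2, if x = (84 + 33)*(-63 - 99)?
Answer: 6589489/281655226944 ≈ 2.3396e-5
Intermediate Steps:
L(h, W) = 1/21
x = -18954 (x = 117*(-162) = -18954)
((29/x - 11/216) + L(23, -11))**2 = ((29/(-18954) - 11/216) + 1/21)**2 = ((29*(-1/18954) - 11*1/216) + 1/21)**2 = ((-29/18954 - 11/216) + 1/21)**2 = (-3977/75816 + 1/21)**2 = (-2567/530712)**2 = 6589489/281655226944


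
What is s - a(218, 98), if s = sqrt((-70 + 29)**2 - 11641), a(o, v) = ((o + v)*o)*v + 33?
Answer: -6751057 + 2*I*sqrt(2490) ≈ -6.7511e+6 + 99.8*I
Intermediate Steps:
a(o, v) = 33 + o*v*(o + v) (a(o, v) = (o*(o + v))*v + 33 = o*v*(o + v) + 33 = 33 + o*v*(o + v))
s = 2*I*sqrt(2490) (s = sqrt((-41)**2 - 11641) = sqrt(1681 - 11641) = sqrt(-9960) = 2*I*sqrt(2490) ≈ 99.8*I)
s - a(218, 98) = 2*I*sqrt(2490) - (33 + 218*98**2 + 98*218**2) = 2*I*sqrt(2490) - (33 + 218*9604 + 98*47524) = 2*I*sqrt(2490) - (33 + 2093672 + 4657352) = 2*I*sqrt(2490) - 1*6751057 = 2*I*sqrt(2490) - 6751057 = -6751057 + 2*I*sqrt(2490)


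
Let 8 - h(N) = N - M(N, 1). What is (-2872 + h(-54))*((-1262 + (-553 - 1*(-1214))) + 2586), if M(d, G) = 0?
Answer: -5577850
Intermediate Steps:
h(N) = 8 - N (h(N) = 8 - (N - 1*0) = 8 - (N + 0) = 8 - N)
(-2872 + h(-54))*((-1262 + (-553 - 1*(-1214))) + 2586) = (-2872 + (8 - 1*(-54)))*((-1262 + (-553 - 1*(-1214))) + 2586) = (-2872 + (8 + 54))*((-1262 + (-553 + 1214)) + 2586) = (-2872 + 62)*((-1262 + 661) + 2586) = -2810*(-601 + 2586) = -2810*1985 = -5577850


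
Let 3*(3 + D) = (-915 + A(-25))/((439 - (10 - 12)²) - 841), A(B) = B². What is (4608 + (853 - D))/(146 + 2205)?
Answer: 114739/49371 ≈ 2.3240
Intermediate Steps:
D = -58/21 (D = -3 + ((-915 + (-25)²)/((439 - (10 - 12)²) - 841))/3 = -3 + ((-915 + 625)/((439 - 1*(-2)²) - 841))/3 = -3 + (-290/((439 - 1*4) - 841))/3 = -3 + (-290/((439 - 4) - 841))/3 = -3 + (-290/(435 - 841))/3 = -3 + (-290/(-406))/3 = -3 + (-290*(-1/406))/3 = -3 + (⅓)*(5/7) = -3 + 5/21 = -58/21 ≈ -2.7619)
(4608 + (853 - D))/(146 + 2205) = (4608 + (853 - 1*(-58/21)))/(146 + 2205) = (4608 + (853 + 58/21))/2351 = (4608 + 17971/21)*(1/2351) = (114739/21)*(1/2351) = 114739/49371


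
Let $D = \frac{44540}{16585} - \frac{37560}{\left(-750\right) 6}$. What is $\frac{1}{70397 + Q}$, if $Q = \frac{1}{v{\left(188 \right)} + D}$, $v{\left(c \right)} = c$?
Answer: $\frac{49514242}{3485654342849} \approx 1.4205 \cdot 10^{-5}$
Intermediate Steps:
$D = \frac{2744542}{248775}$ ($D = 44540 \cdot \frac{1}{16585} - \frac{37560}{-4500} = \frac{8908}{3317} - - \frac{626}{75} = \frac{8908}{3317} + \frac{626}{75} = \frac{2744542}{248775} \approx 11.032$)
$Q = \frac{248775}{49514242}$ ($Q = \frac{1}{188 + \frac{2744542}{248775}} = \frac{1}{\frac{49514242}{248775}} = \frac{248775}{49514242} \approx 0.0050243$)
$\frac{1}{70397 + Q} = \frac{1}{70397 + \frac{248775}{49514242}} = \frac{1}{\frac{3485654342849}{49514242}} = \frac{49514242}{3485654342849}$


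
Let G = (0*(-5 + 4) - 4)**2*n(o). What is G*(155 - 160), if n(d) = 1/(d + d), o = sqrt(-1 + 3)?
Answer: -20*sqrt(2) ≈ -28.284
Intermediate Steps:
o = sqrt(2) ≈ 1.4142
n(d) = 1/(2*d)
G = 4*sqrt(2) (G = (0*(-5 + 4) - 4)**2*(1/(2*(sqrt(2)))) = (0*(-1) - 4)**2*((sqrt(2)/2)/2) = (0 - 4)**2*(sqrt(2)/4) = (-4)**2*(sqrt(2)/4) = 16*(sqrt(2)/4) = 4*sqrt(2) ≈ 5.6569)
G*(155 - 160) = (4*sqrt(2))*(155 - 160) = (4*sqrt(2))*(-5) = -20*sqrt(2)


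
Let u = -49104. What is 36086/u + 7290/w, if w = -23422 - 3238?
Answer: -1064533/1055736 ≈ -1.0083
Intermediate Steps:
w = -26660
36086/u + 7290/w = 36086/(-49104) + 7290/(-26660) = 36086*(-1/49104) + 7290*(-1/26660) = -18043/24552 - 729/2666 = -1064533/1055736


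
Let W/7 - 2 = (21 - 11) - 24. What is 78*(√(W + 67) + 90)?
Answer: 7020 + 78*I*√17 ≈ 7020.0 + 321.6*I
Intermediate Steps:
W = -84 (W = 14 + 7*((21 - 11) - 24) = 14 + 7*(10 - 24) = 14 + 7*(-14) = 14 - 98 = -84)
78*(√(W + 67) + 90) = 78*(√(-84 + 67) + 90) = 78*(√(-17) + 90) = 78*(I*√17 + 90) = 78*(90 + I*√17) = 7020 + 78*I*√17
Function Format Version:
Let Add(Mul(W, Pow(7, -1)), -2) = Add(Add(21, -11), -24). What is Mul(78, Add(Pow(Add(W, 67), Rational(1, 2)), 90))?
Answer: Add(7020, Mul(78, I, Pow(17, Rational(1, 2)))) ≈ Add(7020.0, Mul(321.60, I))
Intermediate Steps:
W = -84 (W = Add(14, Mul(7, Add(Add(21, -11), -24))) = Add(14, Mul(7, Add(10, -24))) = Add(14, Mul(7, -14)) = Add(14, -98) = -84)
Mul(78, Add(Pow(Add(W, 67), Rational(1, 2)), 90)) = Mul(78, Add(Pow(Add(-84, 67), Rational(1, 2)), 90)) = Mul(78, Add(Pow(-17, Rational(1, 2)), 90)) = Mul(78, Add(Mul(I, Pow(17, Rational(1, 2))), 90)) = Mul(78, Add(90, Mul(I, Pow(17, Rational(1, 2))))) = Add(7020, Mul(78, I, Pow(17, Rational(1, 2))))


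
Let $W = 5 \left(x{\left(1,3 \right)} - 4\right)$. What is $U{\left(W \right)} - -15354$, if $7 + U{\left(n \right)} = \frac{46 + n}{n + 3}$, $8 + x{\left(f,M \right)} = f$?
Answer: $\frac{798053}{52} \approx 15347.0$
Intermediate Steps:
$x{\left(f,M \right)} = -8 + f$
$W = -55$ ($W = 5 \left(\left(-8 + 1\right) - 4\right) = 5 \left(-7 - 4\right) = 5 \left(-11\right) = -55$)
$U{\left(n \right)} = -7 + \frac{46 + n}{3 + n}$ ($U{\left(n \right)} = -7 + \frac{46 + n}{n + 3} = -7 + \frac{46 + n}{3 + n}$)
$U{\left(W \right)} - -15354 = \frac{25 - -330}{3 - 55} - -15354 = \frac{25 + 330}{-52} + 15354 = \left(- \frac{1}{52}\right) 355 + 15354 = - \frac{355}{52} + 15354 = \frac{798053}{52}$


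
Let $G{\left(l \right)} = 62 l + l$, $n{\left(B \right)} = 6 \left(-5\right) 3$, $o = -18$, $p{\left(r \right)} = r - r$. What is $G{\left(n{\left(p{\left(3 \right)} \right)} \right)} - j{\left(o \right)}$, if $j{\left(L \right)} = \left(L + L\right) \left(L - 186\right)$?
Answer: $-13014$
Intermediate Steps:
$p{\left(r \right)} = 0$
$n{\left(B \right)} = -90$ ($n{\left(B \right)} = \left(-30\right) 3 = -90$)
$G{\left(l \right)} = 63 l$
$j{\left(L \right)} = 2 L \left(-186 + L\right)$
$G{\left(n{\left(p{\left(3 \right)} \right)} \right)} - j{\left(o \right)} = 63 \left(-90\right) - 2 \left(-18\right) \left(-186 - 18\right) = -5670 - 2 \left(-18\right) \left(-204\right) = -5670 - 7344 = -13014$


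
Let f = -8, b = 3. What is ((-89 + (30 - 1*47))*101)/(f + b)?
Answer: 10706/5 ≈ 2141.2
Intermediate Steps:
((-89 + (30 - 1*47))*101)/(f + b) = ((-89 + (30 - 1*47))*101)/(-8 + 3) = ((-89 + (30 - 47))*101)/(-5) = -(-89 - 17)*101/5 = -(-106)*101/5 = -⅕*(-10706) = 10706/5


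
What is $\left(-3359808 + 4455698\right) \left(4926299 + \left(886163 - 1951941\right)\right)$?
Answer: $4230706358690$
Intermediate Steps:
$\left(-3359808 + 4455698\right) \left(4926299 + \left(886163 - 1951941\right)\right) = 1095890 \left(4926299 + \left(886163 - 1951941\right)\right) = 1095890 \left(4926299 - 1065778\right) = 1095890 \cdot 3860521 = 4230706358690$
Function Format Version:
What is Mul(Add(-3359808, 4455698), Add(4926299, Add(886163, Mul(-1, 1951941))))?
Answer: 4230706358690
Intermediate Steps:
Mul(Add(-3359808, 4455698), Add(4926299, Add(886163, Mul(-1, 1951941)))) = Mul(1095890, Add(4926299, Add(886163, -1951941))) = Mul(1095890, Add(4926299, -1065778)) = Mul(1095890, 3860521) = 4230706358690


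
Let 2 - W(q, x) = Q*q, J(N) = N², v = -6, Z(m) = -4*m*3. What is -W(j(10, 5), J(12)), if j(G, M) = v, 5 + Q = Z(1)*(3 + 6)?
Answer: 676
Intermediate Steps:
Z(m) = -12*m
Q = -113 (Q = -5 + (-12*1)*(3 + 6) = -5 - 12*9 = -5 - 108 = -113)
j(G, M) = -6
W(q, x) = 2 + 113*q (W(q, x) = 2 - (-113)*q = 2 + 113*q)
-W(j(10, 5), J(12)) = -(2 + 113*(-6)) = -(2 - 678) = -1*(-676) = 676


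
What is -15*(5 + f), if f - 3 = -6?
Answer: -30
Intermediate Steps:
f = -3 (f = 3 - 6 = -3)
-15*(5 + f) = -15*(5 - 3) = -15*2 = -30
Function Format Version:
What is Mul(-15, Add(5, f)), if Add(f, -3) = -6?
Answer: -30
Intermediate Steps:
f = -3 (f = Add(3, -6) = -3)
Mul(-15, Add(5, f)) = Mul(-15, Add(5, -3)) = Mul(-15, 2) = -30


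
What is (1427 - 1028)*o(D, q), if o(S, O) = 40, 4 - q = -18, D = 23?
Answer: 15960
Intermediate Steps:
q = 22 (q = 4 - 1*(-18) = 4 + 18 = 22)
(1427 - 1028)*o(D, q) = (1427 - 1028)*40 = 399*40 = 15960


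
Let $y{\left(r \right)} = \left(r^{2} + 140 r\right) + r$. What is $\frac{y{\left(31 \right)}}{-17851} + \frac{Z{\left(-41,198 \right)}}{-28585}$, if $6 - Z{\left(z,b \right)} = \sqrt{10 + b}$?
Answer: $- \frac{152522326}{510270835} + \frac{4 \sqrt{13}}{28585} \approx -0.2984$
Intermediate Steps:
$Z{\left(z,b \right)} = 6 - \sqrt{10 + b}$
$y{\left(r \right)} = r^{2} + 141 r$
$\frac{y{\left(31 \right)}}{-17851} + \frac{Z{\left(-41,198 \right)}}{-28585} = \frac{31 \left(141 + 31\right)}{-17851} + \frac{6 - \sqrt{10 + 198}}{-28585} = 31 \cdot 172 \left(- \frac{1}{17851}\right) + \left(6 - \sqrt{208}\right) \left(- \frac{1}{28585}\right) = 5332 \left(- \frac{1}{17851}\right) + \left(6 - 4 \sqrt{13}\right) \left(- \frac{1}{28585}\right) = - \frac{5332}{17851} + \left(6 - 4 \sqrt{13}\right) \left(- \frac{1}{28585}\right) = - \frac{5332}{17851} - \left(\frac{6}{28585} - \frac{4 \sqrt{13}}{28585}\right) = - \frac{152522326}{510270835} + \frac{4 \sqrt{13}}{28585}$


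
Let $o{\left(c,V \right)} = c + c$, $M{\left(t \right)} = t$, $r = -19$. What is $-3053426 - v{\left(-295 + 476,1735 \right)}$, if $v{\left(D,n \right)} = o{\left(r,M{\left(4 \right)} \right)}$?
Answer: $-3053388$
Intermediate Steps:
$o{\left(c,V \right)} = 2 c$
$v{\left(D,n \right)} = -38$ ($v{\left(D,n \right)} = 2 \left(-19\right) = -38$)
$-3053426 - v{\left(-295 + 476,1735 \right)} = -3053426 - -38 = -3053426 + 38 = -3053388$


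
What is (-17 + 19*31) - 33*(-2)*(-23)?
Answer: -946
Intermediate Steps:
(-17 + 19*31) - 33*(-2)*(-23) = (-17 + 589) - (-66)*(-23) = 572 - 1*1518 = 572 - 1518 = -946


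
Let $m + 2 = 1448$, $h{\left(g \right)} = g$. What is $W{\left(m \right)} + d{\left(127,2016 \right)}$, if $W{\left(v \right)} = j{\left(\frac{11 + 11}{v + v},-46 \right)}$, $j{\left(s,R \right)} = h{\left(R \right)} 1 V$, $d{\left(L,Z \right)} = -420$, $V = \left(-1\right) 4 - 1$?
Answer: $-190$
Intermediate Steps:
$V = -5$ ($V = -4 - 1 = -5$)
$m = 1446$ ($m = -2 + 1448 = 1446$)
$j{\left(s,R \right)} = - 5 R$ ($j{\left(s,R \right)} = R 1 \left(-5\right) = R \left(-5\right) = - 5 R$)
$W{\left(v \right)} = 230$ ($W{\left(v \right)} = \left(-5\right) \left(-46\right) = 230$)
$W{\left(m \right)} + d{\left(127,2016 \right)} = 230 - 420 = -190$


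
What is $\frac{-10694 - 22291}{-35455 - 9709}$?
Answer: $\frac{32985}{45164} \approx 0.73034$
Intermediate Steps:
$\frac{-10694 - 22291}{-35455 - 9709} = - \frac{32985}{-45164} = \left(-32985\right) \left(- \frac{1}{45164}\right) = \frac{32985}{45164}$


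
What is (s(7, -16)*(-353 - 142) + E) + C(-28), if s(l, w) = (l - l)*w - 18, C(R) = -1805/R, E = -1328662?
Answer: -36951251/28 ≈ -1.3197e+6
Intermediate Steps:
s(l, w) = -18 (s(l, w) = 0*w - 18 = 0 - 18 = -18)
(s(7, -16)*(-353 - 142) + E) + C(-28) = (-18*(-353 - 142) - 1328662) - 1805/(-28) = (-18*(-495) - 1328662) - 1805*(-1/28) = (8910 - 1328662) + 1805/28 = -1319752 + 1805/28 = -36951251/28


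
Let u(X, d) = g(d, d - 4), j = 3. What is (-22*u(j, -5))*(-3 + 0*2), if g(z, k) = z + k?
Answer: -924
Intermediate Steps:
g(z, k) = k + z
u(X, d) = -4 + 2*d (u(X, d) = (d - 4) + d = (-4 + d) + d = -4 + 2*d)
(-22*u(j, -5))*(-3 + 0*2) = (-22*(-4 + 2*(-5)))*(-3 + 0*2) = (-22*(-4 - 10))*(-3 + 0) = -22*(-14)*(-3) = 308*(-3) = -924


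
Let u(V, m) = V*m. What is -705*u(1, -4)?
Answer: 2820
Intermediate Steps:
-705*u(1, -4) = -705*(-4) = 2820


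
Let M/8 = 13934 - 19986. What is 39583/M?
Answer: -39583/48416 ≈ -0.81756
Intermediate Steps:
M = -48416 (M = 8*(13934 - 19986) = 8*(-6052) = -48416)
39583/M = 39583/(-48416) = 39583*(-1/48416) = -39583/48416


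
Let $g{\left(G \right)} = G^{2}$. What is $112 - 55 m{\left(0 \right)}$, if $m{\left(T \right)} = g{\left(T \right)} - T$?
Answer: $112$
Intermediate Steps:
$m{\left(T \right)} = T^{2} - T$
$112 - 55 m{\left(0 \right)} = 112 - 55 \cdot 0 \left(-1 + 0\right) = 112 - 55 \cdot 0 \left(-1\right) = 112 - 0 = 112 + 0 = 112$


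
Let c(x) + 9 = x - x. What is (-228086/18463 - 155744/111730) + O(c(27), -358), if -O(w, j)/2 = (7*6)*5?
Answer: -447382683026/1031435495 ≈ -433.75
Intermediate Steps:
c(x) = -9 (c(x) = -9 + (x - x) = -9 + 0 = -9)
O(w, j) = -420 (O(w, j) = -2*7*6*5 = -84*5 = -2*210 = -420)
(-228086/18463 - 155744/111730) + O(c(27), -358) = (-228086/18463 - 155744/111730) - 420 = (-228086*1/18463 - 155744*1/111730) - 420 = (-228086/18463 - 77872/55865) - 420 = -14179775126/1031435495 - 420 = -447382683026/1031435495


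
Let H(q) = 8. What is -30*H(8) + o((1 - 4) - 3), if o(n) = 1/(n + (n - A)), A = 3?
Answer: -3601/15 ≈ -240.07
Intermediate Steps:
o(n) = 1/(-3 + 2*n) (o(n) = 1/(n + (n - 1*3)) = 1/(n + (n - 3)) = 1/(n + (-3 + n)) = 1/(-3 + 2*n))
-30*H(8) + o((1 - 4) - 3) = -30*8 + 1/(-3 + 2*((1 - 4) - 3)) = -240 + 1/(-3 + 2*(-3 - 3)) = -240 + 1/(-3 + 2*(-6)) = -240 + 1/(-3 - 12) = -240 + 1/(-15) = -240 - 1/15 = -3601/15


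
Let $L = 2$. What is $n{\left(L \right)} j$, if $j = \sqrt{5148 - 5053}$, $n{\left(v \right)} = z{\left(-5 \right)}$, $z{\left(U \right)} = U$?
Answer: $- 5 \sqrt{95} \approx -48.734$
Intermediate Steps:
$n{\left(v \right)} = -5$
$j = \sqrt{95} \approx 9.7468$
$n{\left(L \right)} j = - 5 \sqrt{95}$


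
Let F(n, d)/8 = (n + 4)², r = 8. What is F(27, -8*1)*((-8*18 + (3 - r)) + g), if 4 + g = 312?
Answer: 1222392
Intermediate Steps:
F(n, d) = 8*(4 + n)² (F(n, d) = 8*(n + 4)² = 8*(4 + n)²)
g = 308 (g = -4 + 312 = 308)
F(27, -8*1)*((-8*18 + (3 - r)) + g) = (8*(4 + 27)²)*((-8*18 + (3 - 1*8)) + 308) = (8*31²)*((-144 + (3 - 8)) + 308) = (8*961)*((-144 - 5) + 308) = 7688*(-149 + 308) = 7688*159 = 1222392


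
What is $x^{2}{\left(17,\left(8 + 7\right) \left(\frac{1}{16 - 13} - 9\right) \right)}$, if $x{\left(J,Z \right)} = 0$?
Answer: $0$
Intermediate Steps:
$x^{2}{\left(17,\left(8 + 7\right) \left(\frac{1}{16 - 13} - 9\right) \right)} = 0^{2} = 0$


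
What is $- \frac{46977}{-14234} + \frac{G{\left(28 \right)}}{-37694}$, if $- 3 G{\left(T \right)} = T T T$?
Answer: $\frac{2812358941}{804804594} \approx 3.4945$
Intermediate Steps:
$G{\left(T \right)} = - \frac{T^{3}}{3}$ ($G{\left(T \right)} = - \frac{T T T}{3} = - \frac{T^{2} T}{3} = - \frac{T^{3}}{3}$)
$- \frac{46977}{-14234} + \frac{G{\left(28 \right)}}{-37694} = - \frac{46977}{-14234} + \frac{\left(- \frac{1}{3}\right) 28^{3}}{-37694} = \left(-46977\right) \left(- \frac{1}{14234}\right) + \left(- \frac{1}{3}\right) 21952 \left(- \frac{1}{37694}\right) = \frac{46977}{14234} - - \frac{10976}{56541} = \frac{46977}{14234} + \frac{10976}{56541} = \frac{2812358941}{804804594}$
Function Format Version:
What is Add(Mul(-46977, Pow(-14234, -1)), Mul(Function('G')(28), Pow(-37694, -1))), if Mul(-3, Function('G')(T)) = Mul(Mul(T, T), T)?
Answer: Rational(2812358941, 804804594) ≈ 3.4945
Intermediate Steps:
Function('G')(T) = Mul(Rational(-1, 3), Pow(T, 3)) (Function('G')(T) = Mul(Rational(-1, 3), Mul(Mul(T, T), T)) = Mul(Rational(-1, 3), Mul(Pow(T, 2), T)) = Mul(Rational(-1, 3), Pow(T, 3)))
Add(Mul(-46977, Pow(-14234, -1)), Mul(Function('G')(28), Pow(-37694, -1))) = Add(Mul(-46977, Pow(-14234, -1)), Mul(Mul(Rational(-1, 3), Pow(28, 3)), Pow(-37694, -1))) = Add(Mul(-46977, Rational(-1, 14234)), Mul(Mul(Rational(-1, 3), 21952), Rational(-1, 37694))) = Add(Rational(46977, 14234), Mul(Rational(-21952, 3), Rational(-1, 37694))) = Add(Rational(46977, 14234), Rational(10976, 56541)) = Rational(2812358941, 804804594)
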